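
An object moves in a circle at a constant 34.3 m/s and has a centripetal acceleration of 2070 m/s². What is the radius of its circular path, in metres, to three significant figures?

a_c = v²/r ⇒ r = v²/a_c = (34.3)²/2070 = 1176/2070 = 0.5684 m.

0.568 m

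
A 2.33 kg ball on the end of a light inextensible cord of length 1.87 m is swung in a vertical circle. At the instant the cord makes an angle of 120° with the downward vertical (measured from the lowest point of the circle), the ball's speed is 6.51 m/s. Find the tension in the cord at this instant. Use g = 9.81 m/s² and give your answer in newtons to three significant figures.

41.4 N

Take the radial direction toward the centre of the circle as positive. The component of the weight along the string toward the centre is −mg cos φ (φ measured from the bottom), so Newton's second law along the string gives T − mg cos φ = m v²/r.
cos 120° = -0.5000, so T = m(v²/r + g cos φ) = 2.33 × ((6.51)²/1.87 + 9.81 × -0.5000) = 2.33 × (22.66 + (-4.905)) = 2.33 × 17.76 = 41.38 N.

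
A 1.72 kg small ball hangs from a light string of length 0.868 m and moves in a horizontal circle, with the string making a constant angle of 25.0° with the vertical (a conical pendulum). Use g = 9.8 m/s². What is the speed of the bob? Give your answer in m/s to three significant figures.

The radius of the circle is r = L sinθ = 0.868 × sin 25.0° = 0.3668 m.
Horizontally T sinθ = mv²/r and vertically T cosθ = mg, so tanθ = v²/(rg).
v = √(r g tanθ) = √(0.3668 × 9.8 × 0.4663) = √1.676 = 1.295 m/s.

1.29 m/s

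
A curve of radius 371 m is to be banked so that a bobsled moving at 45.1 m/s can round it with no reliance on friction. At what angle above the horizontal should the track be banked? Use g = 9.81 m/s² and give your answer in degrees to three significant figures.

29.2°

For a frictionless banked turn: horizontally N sinθ = mv²/r and vertically N cosθ = mg.
Dividing: tanθ = v²/(r g) = (45.1)²/(371 × 9.81) = 2034/3640 = 0.5589.
θ = arctan(0.5589) = 29.20°.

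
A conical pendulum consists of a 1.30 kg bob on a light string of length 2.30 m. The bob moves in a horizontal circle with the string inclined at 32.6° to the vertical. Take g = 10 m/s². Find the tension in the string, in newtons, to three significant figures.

15.4 N

Vertically the bob has no acceleration, so T cosθ = mg.
T = mg/cosθ = 1.30 × 10.0 / cos 32.6° = 13.00/0.8425 = 15.43 N.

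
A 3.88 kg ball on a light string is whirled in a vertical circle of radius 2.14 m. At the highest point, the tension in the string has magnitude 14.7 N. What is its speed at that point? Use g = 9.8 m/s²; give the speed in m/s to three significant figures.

At the top, T + mg = mv²/r, so v = √(r(T/m + g)) = √(2.14 × (14.7/3.88 + 9.8)) = √(2.14 × 13.59) = √29.08 = 5.393 m/s.

5.39 m/s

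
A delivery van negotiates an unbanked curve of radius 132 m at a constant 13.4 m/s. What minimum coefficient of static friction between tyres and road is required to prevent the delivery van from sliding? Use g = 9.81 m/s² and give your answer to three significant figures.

Friction provides the centripetal force: μ_s m g = m v²/r, so μ_s = v²/(g r) = (13.40)²/(9.81 × 132) = 179.6/1295 = 0.1387.

0.139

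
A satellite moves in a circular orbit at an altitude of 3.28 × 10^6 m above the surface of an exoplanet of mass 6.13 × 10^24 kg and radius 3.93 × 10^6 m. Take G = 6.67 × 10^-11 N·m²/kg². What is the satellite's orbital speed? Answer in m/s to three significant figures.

Orbital radius r = R + h = 3.93 × 10^6 + 3.28 × 10^6 = 7.210 × 10^6 m.
Gravity supplies the centripetal force: G M m / r² = m v² / r, so v = √(GM/r).
v = √(6.67 × 10^-11 × 6.13 × 10^24 / 7.210 × 10^6) = √(5.671 × 10^7) = 7531 m/s.

7530 m/s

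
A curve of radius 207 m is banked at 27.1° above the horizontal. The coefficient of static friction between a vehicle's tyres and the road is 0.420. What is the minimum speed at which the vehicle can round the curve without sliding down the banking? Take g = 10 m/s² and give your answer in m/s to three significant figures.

At the minimum speed, friction acts up the slope at its limiting value f = μN. Radially (horizontal, toward centre): N sinθ − μN cosθ = mv²/r. Vertically: N cosθ + μN sinθ = mg.
Dividing: v² = r g (sinθ − μcosθ)/(cosθ + μsinθ).
sinθ − μcosθ = 0.4555 − 0.420×0.8902 = 0.08166; cosθ + μsinθ = 0.8902 + 0.420×0.4555 = 1.082.
v² = 207 × 10.0 × 0.08166/1.082 = 156.3 m²/s², so v = 12.50 m/s.

12.5 m/s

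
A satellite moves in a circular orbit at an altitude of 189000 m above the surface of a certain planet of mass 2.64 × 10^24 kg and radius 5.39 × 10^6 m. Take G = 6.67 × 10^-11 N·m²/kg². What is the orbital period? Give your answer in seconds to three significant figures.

r = R + h = 5.39 × 10^6 + 189000 = 5.579 × 10^6 m. Gravity provides the centripetal force: G M m / r² = m v² / r ⇒ v = √(GM/r) = 5618 m/s.
T = 2πr/v = 2π × 5.579 × 10^6 / 5618 = 6239 s.

6240 s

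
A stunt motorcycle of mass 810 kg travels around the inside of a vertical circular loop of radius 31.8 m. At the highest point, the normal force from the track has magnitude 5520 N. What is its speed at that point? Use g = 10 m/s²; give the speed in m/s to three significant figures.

At the top, N + mg = mv²/r, so v = √(r(N/m + g)) = √(31.8 × (5520/810 + 10.0)) = √(31.8 × 16.81) = √534.7 = 23.12 m/s.

23.1 m/s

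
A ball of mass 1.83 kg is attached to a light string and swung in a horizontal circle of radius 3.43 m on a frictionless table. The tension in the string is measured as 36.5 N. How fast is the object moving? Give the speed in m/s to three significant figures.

8.27 m/s

T = m v²/r ⇒ v = √(T r / m) = √(36.5 × 3.43 / 1.83) = √68.41 = 8.271 m/s.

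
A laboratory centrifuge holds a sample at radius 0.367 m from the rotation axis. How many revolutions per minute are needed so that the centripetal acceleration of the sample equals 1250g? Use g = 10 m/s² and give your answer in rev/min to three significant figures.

1760 rev/min

Require ω²r = 1250g, so ω = √(1250 × 10.0/0.367) = 184.6 rad/s.
In rev/min: ω × 60/(2π) = 184.6 × 60/(2π) = 1762 rev/min.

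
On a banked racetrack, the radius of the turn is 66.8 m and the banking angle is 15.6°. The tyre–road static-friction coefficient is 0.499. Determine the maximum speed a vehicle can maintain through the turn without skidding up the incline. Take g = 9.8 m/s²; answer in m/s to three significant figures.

At the maximum speed, friction acts down the slope at its limiting value f = μN. Radially (horizontal, toward centre): N sinθ + μN cosθ = mv²/r. Vertically: N cosθ − μN sinθ = mg.
Dividing: v² = r g (sinθ + μcosθ)/(cosθ − μsinθ).
sinθ + μcosθ = 0.2689 + 0.499×0.9632 = 0.7495; cosθ − μsinθ = 0.9632 − 0.499×0.2689 = 0.8290.
v² = 66.8 × 9.8 × 0.7495/0.8290 = 591.9 m²/s², so v = 24.33 m/s.

24.3 m/s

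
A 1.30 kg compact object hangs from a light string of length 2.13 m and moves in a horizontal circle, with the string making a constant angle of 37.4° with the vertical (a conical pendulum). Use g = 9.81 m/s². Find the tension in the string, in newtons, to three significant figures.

Vertically the bob has no acceleration, so T cosθ = mg.
T = mg/cosθ = 1.30 × 9.81 / cos 37.4° = 12.75/0.7944 = 16.05 N.

16.1 N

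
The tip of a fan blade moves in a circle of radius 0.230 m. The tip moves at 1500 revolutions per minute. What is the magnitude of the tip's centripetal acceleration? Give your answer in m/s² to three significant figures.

ω = 1500 rev/min × 2π/60 = 157.1 rad/s, so v = ωr = 157.1 × 0.230 = 36.13 m/s.
a_c = v²/r = (36.13)²/0.230 = 1305/0.230 = 5675 m/s².

5680 m/s²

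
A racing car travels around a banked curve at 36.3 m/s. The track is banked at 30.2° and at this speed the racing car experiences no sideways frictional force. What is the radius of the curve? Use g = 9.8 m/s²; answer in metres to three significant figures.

Frictionless banking: tanθ = v²/(rg), so r = v²/(g tanθ).
r = (36.3)²/(9.8 × tan 30.2°) = 1318/(9.8 × 0.5820) = 1318/5.704 = 231.0 m.

231 m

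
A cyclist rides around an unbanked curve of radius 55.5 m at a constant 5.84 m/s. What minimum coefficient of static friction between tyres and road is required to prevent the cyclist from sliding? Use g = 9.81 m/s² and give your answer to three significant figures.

Friction provides the centripetal force: μ_s m g = m v²/r, so μ_s = v²/(g r) = (5.840)²/(9.81 × 55.5) = 34.11/544.5 = 0.06264.

0.0626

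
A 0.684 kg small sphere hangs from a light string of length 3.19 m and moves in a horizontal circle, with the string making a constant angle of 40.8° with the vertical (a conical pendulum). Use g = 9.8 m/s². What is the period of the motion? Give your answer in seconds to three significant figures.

3.12 s

r = L sinθ = 2.084 m. From T sinθ = mω²r and T cosθ = mg: tanθ = ω²r/g, so ω² = g tanθ / r = g/(L cosθ).
ω = √(g/(L cosθ)) = √(9.8/(3.19 × 0.7570)) = √4.058 = 2.015 rad/s.
Period = 2π/ω = 3.119 s.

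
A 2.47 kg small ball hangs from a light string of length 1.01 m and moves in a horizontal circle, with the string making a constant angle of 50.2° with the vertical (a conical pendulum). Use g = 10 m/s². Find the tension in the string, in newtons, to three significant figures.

38.6 N

Vertically the bob has no acceleration, so T cosθ = mg.
T = mg/cosθ = 2.47 × 10.0 / cos 50.2° = 24.70/0.6401 = 38.59 N.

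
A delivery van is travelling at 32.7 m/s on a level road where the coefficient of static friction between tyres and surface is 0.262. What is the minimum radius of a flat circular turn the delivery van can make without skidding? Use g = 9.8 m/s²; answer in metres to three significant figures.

At the limit, μ_s m g = m v²/r, so r_min = v²/(μ_s g) = (32.7)²/(0.262 × 9.8) = 1069/2.568 = 416.5 m.

416 m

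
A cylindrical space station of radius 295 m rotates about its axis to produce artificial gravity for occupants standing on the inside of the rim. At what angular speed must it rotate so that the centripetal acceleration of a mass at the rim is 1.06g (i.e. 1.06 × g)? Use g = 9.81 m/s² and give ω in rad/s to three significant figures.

Centripetal acceleration a_c = ω²r. Setting ω²r = 1.06g:
ω = √(1.06g / r) = √(1.06 × 9.81 / 295) = √0.03525 = 0.1877 rad/s.

0.188 rad/s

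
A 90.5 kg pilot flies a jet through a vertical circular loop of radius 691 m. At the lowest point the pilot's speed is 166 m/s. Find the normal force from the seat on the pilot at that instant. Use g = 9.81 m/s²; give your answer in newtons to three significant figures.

4500 N

At the lowest point, N points up (toward the centre) and the weight mg points down (away from the centre), so the net inward force is N − mg = mv²/r.
N = m(v²/r + g) = 90.5 × ((166)²/691 + 9.81) = 90.5 × (39.88 + 9.81) = 90.5 × 49.69 = 4497 N.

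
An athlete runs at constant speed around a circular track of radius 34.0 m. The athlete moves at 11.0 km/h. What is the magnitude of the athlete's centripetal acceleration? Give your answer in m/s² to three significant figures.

0.275 m/s²

v = 11.0 km/h = 11.0/3.6 = 3.056 m/s.
a_c = v²/r = (3.056)²/34.0 = 9.336/34.0 = 0.2746 m/s².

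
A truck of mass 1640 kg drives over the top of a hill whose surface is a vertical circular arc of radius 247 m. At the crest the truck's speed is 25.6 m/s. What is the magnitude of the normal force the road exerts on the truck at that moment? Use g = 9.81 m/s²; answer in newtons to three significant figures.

At the crest the centripetal acceleration points downward (toward the centre of the arc), so mg − N = mv²/r.
N = m(g − v²/r) = 1640 × (9.81 − (25.6)²/247) = 1640 × (9.81 − 2.653) = 1640 × 7.157 = 11740 N.

11700 N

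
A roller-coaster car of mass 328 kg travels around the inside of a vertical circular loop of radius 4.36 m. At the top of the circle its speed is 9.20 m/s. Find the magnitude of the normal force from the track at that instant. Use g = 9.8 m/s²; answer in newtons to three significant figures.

3150 N

At the top, both N and the weight mg point inward (toward the centre), so N + mg = mv²/r.
N = m(v²/r − g) = 328 × ((9.20)²/4.36 − 9.8) = 328 × (19.41 − 9.8) = 328 × 9.613 = 3153 N.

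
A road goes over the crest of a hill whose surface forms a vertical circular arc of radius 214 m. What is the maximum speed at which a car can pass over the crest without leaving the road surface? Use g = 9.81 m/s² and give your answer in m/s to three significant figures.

At the crest the centre of the circle is below the car, so the net downward (centripetal) force is mg − N = mv²/r.
The car leaves the road when N → 0, giving v_max = √(g r) = √(9.81 × 214) = 45.82 m/s.

45.8 m/s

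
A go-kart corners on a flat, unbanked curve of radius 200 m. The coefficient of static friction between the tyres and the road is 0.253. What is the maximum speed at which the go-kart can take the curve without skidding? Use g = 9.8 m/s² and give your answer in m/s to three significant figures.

The only inward force on a level bend is static friction, so at the limit f_s = μ_s N = μ_s m g = m v²/r.
Mass cancels: v_max = √(μ_s g r) = √(0.253 × 9.8 × 200) = √495.9 = 22.27 m/s.

22.3 m/s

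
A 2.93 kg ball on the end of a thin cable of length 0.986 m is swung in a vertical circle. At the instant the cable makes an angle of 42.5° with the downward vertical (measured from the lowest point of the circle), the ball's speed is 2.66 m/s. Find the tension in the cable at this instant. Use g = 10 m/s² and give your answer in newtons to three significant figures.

42.6 N

Take the radial direction toward the centre of the circle as positive. The component of the weight along the string toward the centre is −mg cos φ (φ measured from the bottom), so Newton's second law along the string gives T − mg cos φ = m v²/r.
cos 42.5° = 0.7373, so T = m(v²/r + g cos φ) = 2.93 × ((2.66)²/0.986 + 10.0 × 0.7373) = 2.93 × (7.176 + (7.373)) = 2.93 × 14.55 = 42.63 N.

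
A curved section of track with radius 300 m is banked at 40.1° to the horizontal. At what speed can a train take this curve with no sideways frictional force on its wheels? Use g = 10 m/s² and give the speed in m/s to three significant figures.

50.3 m/s

On a frictionless banked curve, N sinθ = mv²/r and N cosθ = mg, so tanθ = v²/(rg).
v = √(r g tanθ) = √(300 × 10.0 × tan 40.1°) = √(300 × 10.0 × 0.8421) = √2526 = 50.26 m/s.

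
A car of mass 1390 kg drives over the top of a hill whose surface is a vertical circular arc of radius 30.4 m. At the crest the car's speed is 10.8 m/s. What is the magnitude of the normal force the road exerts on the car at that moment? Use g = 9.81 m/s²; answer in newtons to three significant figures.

At the crest the centripetal acceleration points downward (toward the centre of the arc), so mg − N = mv²/r.
N = m(g − v²/r) = 1390 × (9.81 − (10.8)²/30.4) = 1390 × (9.81 − 3.837) = 1390 × 5.973 = 8303 N.

8300 N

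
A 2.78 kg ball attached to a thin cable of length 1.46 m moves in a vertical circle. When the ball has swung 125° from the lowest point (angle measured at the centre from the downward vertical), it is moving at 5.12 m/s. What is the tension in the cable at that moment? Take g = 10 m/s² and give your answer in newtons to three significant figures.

34.0 N

Take the radial direction toward the centre of the circle as positive. The component of the weight along the string toward the centre is −mg cos φ (φ measured from the bottom), so Newton's second law along the string gives T − mg cos φ = m v²/r.
cos 125° = -0.5736, so T = m(v²/r + g cos φ) = 2.78 × ((5.12)²/1.46 + 10.0 × -0.5736) = 2.78 × (17.96 + (-5.736)) = 2.78 × 12.22 = 33.97 N.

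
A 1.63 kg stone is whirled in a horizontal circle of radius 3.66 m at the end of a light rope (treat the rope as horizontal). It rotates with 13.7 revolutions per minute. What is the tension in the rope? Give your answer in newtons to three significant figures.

ω = 13.7 rev/min × 2π/60 = 1.435 rad/s, so v = ωr = 1.435 × 3.66 = 5.251 m/s.
The tension is the only horizontal force, so it supplies the full centripetal force: T = m v²/r = 1.63 × (5.251)²/3.66 = 1.63 × 27.57/3.66 = 12.28 N.

12.3 N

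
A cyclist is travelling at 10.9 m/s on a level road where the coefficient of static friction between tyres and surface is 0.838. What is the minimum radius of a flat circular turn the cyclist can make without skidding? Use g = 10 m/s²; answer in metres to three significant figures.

At the limit, μ_s m g = m v²/r, so r_min = v²/(μ_s g) = (10.9)²/(0.838 × 10.0) = 118.8/8.380 = 14.18 m.

14.2 m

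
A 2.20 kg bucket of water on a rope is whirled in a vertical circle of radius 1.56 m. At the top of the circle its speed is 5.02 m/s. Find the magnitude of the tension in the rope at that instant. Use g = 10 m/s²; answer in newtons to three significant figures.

13.5 N

At the top, both T and the weight mg point inward (toward the centre), so T + mg = mv²/r.
T = m(v²/r − g) = 2.20 × ((5.02)²/1.56 − 10.0) = 2.20 × (16.15 − 10.0) = 2.20 × 6.154 = 13.54 N.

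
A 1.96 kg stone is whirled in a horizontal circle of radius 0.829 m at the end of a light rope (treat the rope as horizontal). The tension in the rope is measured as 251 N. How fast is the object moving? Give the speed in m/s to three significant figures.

T = m v²/r ⇒ v = √(T r / m) = √(251 × 0.829 / 1.96) = √106.2 = 10.30 m/s.

10.3 m/s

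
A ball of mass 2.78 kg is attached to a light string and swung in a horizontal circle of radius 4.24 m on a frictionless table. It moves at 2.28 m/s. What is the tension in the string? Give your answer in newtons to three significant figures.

The tension is the only horizontal force, so it supplies the full centripetal force: T = m v²/r = 2.78 × (2.280)²/4.24 = 2.78 × 5.198/4.24 = 3.408 N.

3.41 N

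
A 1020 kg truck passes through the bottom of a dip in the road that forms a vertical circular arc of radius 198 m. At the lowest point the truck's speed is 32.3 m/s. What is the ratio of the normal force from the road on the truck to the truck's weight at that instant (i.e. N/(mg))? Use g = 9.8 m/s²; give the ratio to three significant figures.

At the bottom, N − mg = mv²/r, so N = m(v²/r + g) and N/(mg) = v²/(rg) + 1 = (32.3)²/(198 × 9.8) + 1 = 0.5377 + 1 = 1.538.

1.54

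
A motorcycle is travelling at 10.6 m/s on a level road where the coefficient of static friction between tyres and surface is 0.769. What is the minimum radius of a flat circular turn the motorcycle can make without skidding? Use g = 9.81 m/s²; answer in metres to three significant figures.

14.9 m

At the limit, μ_s m g = m v²/r, so r_min = v²/(μ_s g) = (10.6)²/(0.769 × 9.81) = 112.4/7.544 = 14.89 m.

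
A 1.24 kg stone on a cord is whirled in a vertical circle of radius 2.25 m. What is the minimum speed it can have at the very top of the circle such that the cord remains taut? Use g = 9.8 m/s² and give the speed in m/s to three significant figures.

At the highest point the centre is directly below, so both the weight and T act inward: T + mg = mv²/r.
At minimum speed T → 0, so mg = mv_min²/r ⇒ v_min = √(g r) = √(9.8 × 2.25) = 4.696 m/s.

4.70 m/s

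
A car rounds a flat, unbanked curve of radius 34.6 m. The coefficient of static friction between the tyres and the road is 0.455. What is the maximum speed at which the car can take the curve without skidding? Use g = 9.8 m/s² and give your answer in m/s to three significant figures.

12.4 m/s

The only inward force on a level bend is static friction, so at the limit f_s = μ_s N = μ_s m g = m v²/r.
Mass cancels: v_max = √(μ_s g r) = √(0.455 × 9.8 × 34.6) = √154.3 = 12.42 m/s.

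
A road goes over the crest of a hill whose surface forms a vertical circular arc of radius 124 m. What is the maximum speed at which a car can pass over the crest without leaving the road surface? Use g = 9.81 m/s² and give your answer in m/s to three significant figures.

At the crest the centre of the circle is below the car, so the net downward (centripetal) force is mg − N = mv²/r.
The car leaves the road when N → 0, giving v_max = √(g r) = √(9.81 × 124) = 34.88 m/s.

34.9 m/s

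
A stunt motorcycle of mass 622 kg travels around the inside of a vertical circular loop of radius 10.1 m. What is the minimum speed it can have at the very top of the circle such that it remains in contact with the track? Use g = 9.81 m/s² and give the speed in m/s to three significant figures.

9.95 m/s

At the top, both weight mg and N point toward the centre: N + mg = mv²/r.
At minimum speed N → 0, so mg = mv_min²/r ⇒ v_min = √(g r) = √(9.81 × 10.1) = 9.954 m/s.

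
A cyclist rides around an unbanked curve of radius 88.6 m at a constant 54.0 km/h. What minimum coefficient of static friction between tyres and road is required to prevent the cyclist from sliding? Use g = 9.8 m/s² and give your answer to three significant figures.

v = 54.0/3.6 = 15.00 m/s.
Friction provides the centripetal force: μ_s m g = m v²/r, so μ_s = v²/(g r) = (15.00)²/(9.8 × 88.6) = 225.0/868.3 = 0.2591.

0.259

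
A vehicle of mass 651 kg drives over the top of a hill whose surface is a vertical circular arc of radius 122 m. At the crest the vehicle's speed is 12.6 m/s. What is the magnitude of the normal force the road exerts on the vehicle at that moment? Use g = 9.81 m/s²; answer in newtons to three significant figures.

5540 N

At the crest the centripetal acceleration points downward (toward the centre of the arc), so mg − N = mv²/r.
N = m(g − v²/r) = 651 × (9.81 − (12.6)²/122) = 651 × (9.81 − 1.301) = 651 × 8.509 = 5539 N.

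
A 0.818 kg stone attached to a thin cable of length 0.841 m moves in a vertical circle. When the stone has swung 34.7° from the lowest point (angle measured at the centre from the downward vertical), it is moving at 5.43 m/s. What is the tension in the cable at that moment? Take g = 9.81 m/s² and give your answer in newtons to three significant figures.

Take the radial direction toward the centre of the circle as positive. The component of the weight along the string toward the centre is −mg cos φ (φ measured from the bottom), so Newton's second law along the string gives T − mg cos φ = m v²/r.
cos 34.7° = 0.8221, so T = m(v²/r + g cos φ) = 0.818 × ((5.43)²/0.841 + 9.81 × 0.8221) = 0.818 × (35.06 + (8.065)) = 0.818 × 43.12 = 35.28 N.

35.3 N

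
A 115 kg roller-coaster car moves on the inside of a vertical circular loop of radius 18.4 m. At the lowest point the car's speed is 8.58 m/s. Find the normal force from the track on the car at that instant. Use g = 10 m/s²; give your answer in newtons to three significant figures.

At the lowest point, N points up (toward the centre) and the weight mg points down (away from the centre), so the net inward force is N − mg = mv²/r.
N = m(v²/r + g) = 115 × ((8.58)²/18.4 + 10.0) = 115 × (4.001 + 10.0) = 115 × 14.00 = 1610 N.

1610 N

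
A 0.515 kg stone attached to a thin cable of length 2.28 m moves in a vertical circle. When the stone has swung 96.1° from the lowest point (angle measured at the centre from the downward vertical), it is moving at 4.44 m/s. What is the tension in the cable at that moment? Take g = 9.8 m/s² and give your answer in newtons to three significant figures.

Take the radial direction toward the centre of the circle as positive. The component of the weight along the string toward the centre is −mg cos φ (φ measured from the bottom), so Newton's second law along the string gives T − mg cos φ = m v²/r.
cos 96.1° = -0.1063, so T = m(v²/r + g cos φ) = 0.515 × ((4.44)²/2.28 + 9.8 × -0.1063) = 0.515 × (8.646 + (-1.041)) = 0.515 × 7.605 = 3.917 N.

3.92 N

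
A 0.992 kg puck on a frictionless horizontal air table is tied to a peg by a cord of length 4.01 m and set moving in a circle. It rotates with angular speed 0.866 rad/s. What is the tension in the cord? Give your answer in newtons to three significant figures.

2.98 N

v = ωr = 0.866 × 4.01 = 3.473 m/s.
The tension is the only horizontal force, so it supplies the full centripetal force: T = m v²/r = 0.992 × (3.473)²/4.01 = 0.992 × 12.06/4.01 = 2.983 N.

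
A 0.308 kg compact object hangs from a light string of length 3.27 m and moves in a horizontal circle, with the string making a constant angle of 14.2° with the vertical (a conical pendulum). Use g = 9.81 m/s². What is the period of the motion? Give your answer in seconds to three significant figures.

3.57 s

r = L sinθ = 0.8022 m. From T sinθ = mω²r and T cosθ = mg: tanθ = ω²r/g, so ω² = g tanθ / r = g/(L cosθ).
ω = √(g/(L cosθ)) = √(9.81/(3.27 × 0.9694)) = √3.095 = 1.759 rad/s.
Period = 2π/ω = 3.572 s.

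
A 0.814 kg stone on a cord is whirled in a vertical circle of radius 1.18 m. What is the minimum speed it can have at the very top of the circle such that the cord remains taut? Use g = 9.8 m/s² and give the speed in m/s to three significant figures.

3.40 m/s

At the highest point the centre is directly below, so both the weight and T act inward: T + mg = mv²/r.
At minimum speed T → 0, so mg = mv_min²/r ⇒ v_min = √(g r) = √(9.8 × 1.18) = 3.401 m/s.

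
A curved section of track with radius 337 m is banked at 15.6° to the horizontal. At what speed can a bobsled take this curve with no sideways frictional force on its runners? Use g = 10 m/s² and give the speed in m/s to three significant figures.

30.7 m/s

On a frictionless banked curve, N sinθ = mv²/r and N cosθ = mg, so tanθ = v²/(rg).
v = √(r g tanθ) = √(337 × 10.0 × tan 15.6°) = √(337 × 10.0 × 0.2792) = √940.9 = 30.67 m/s.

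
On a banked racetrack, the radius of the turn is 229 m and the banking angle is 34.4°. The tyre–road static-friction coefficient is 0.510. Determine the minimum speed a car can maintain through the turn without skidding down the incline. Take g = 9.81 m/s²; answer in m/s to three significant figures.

At the minimum speed, friction acts up the slope at its limiting value f = μN. Radially (horizontal, toward centre): N sinθ − μN cosθ = mv²/r. Vertically: N cosθ + μN sinθ = mg.
Dividing: v² = r g (sinθ − μcosθ)/(cosθ + μsinθ).
sinθ − μcosθ = 0.5650 − 0.510×0.8251 = 0.1442; cosθ + μsinθ = 0.8251 + 0.510×0.5650 = 1.113.
v² = 229 × 9.81 × 0.1442/1.113 = 290.9 m²/s², so v = 17.06 m/s.

17.1 m/s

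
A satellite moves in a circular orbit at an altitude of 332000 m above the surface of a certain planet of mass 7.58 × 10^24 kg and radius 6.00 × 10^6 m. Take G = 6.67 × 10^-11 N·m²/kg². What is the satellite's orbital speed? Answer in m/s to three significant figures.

8940 m/s

Orbital radius r = R + h = 6.00 × 10^6 + 332000 = 6.332 × 10^6 m.
Gravity supplies the centripetal force: G M m / r² = m v² / r, so v = √(GM/r).
v = √(6.67 × 10^-11 × 7.58 × 10^24 / 6.332 × 10^6) = √(7.985 × 10^7) = 8936 m/s.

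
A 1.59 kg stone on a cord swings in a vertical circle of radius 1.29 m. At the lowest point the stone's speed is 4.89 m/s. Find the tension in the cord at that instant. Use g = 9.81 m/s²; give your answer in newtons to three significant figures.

At the lowest point, T points up (toward the centre) and the weight mg points down (away from the centre), so the net inward force is T − mg = mv²/r.
T = m(v²/r + g) = 1.59 × ((4.89)²/1.29 + 9.81) = 1.59 × (18.54 + 9.81) = 1.59 × 28.35 = 45.07 N.

45.1 N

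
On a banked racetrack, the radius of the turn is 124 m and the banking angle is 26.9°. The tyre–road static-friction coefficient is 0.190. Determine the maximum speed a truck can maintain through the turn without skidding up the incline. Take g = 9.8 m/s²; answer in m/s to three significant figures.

At the maximum speed, friction acts down the slope at its limiting value f = μN. Radially (horizontal, toward centre): N sinθ + μN cosθ = mv²/r. Vertically: N cosθ − μN sinθ = mg.
Dividing: v² = r g (sinθ + μcosθ)/(cosθ − μsinθ).
sinθ + μcosθ = 0.4524 + 0.190×0.8918 = 0.6219; cosθ − μsinθ = 0.8918 − 0.190×0.4524 = 0.8058.
v² = 124 × 9.8 × 0.6219/0.8058 = 937.8 m²/s², so v = 30.62 m/s.

30.6 m/s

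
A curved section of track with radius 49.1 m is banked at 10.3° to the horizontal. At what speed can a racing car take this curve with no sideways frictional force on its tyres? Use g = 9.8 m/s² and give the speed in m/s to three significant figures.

9.35 m/s

On a frictionless banked curve, N sinθ = mv²/r and N cosθ = mg, so tanθ = v²/(rg).
v = √(r g tanθ) = √(49.1 × 9.8 × tan 10.3°) = √(49.1 × 9.8 × 0.1817) = √87.45 = 9.351 m/s.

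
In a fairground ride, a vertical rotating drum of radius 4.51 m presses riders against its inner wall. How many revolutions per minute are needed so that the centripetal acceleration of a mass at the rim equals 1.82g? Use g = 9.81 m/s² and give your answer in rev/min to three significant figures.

Require ω²r = 1.82g, so ω = √(1.82 × 9.81/4.51) = 1.990 rad/s.
In rev/min: ω × 60/(2π) = 1.990 × 60/(2π) = 19.00 rev/min.

19.0 rev/min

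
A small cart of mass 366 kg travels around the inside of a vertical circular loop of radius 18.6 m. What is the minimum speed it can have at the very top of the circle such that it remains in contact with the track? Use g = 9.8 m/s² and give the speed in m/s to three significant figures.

13.5 m/s

At the top, both weight mg and N point toward the centre: N + mg = mv²/r.
At minimum speed N → 0, so mg = mv_min²/r ⇒ v_min = √(g r) = √(9.8 × 18.6) = 13.50 m/s.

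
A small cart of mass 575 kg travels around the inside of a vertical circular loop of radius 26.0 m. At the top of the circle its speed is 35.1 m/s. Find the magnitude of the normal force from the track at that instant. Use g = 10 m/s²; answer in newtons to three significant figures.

21500 N

At the top, both N and the weight mg point inward (toward the centre), so N + mg = mv²/r.
N = m(v²/r − g) = 575 × ((35.1)²/26.0 − 10.0) = 575 × (47.38 − 10.0) = 575 × 37.38 = 21500 N.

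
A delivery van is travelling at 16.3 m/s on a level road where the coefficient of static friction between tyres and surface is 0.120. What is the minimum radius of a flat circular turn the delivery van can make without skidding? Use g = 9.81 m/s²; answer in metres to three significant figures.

At the limit, μ_s m g = m v²/r, so r_min = v²/(μ_s g) = (16.3)²/(0.120 × 9.81) = 265.7/1.177 = 225.7 m.

226 m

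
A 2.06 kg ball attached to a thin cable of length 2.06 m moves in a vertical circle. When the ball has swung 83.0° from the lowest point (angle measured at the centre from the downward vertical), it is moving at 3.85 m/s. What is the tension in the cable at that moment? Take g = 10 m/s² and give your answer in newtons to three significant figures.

Take the radial direction toward the centre of the circle as positive. The component of the weight along the string toward the centre is −mg cos φ (φ measured from the bottom), so Newton's second law along the string gives T − mg cos φ = m v²/r.
cos 83.0° = 0.1219, so T = m(v²/r + g cos φ) = 2.06 × ((3.85)²/2.06 + 10.0 × 0.1219) = 2.06 × (7.195 + (1.219)) = 2.06 × 8.414 = 17.33 N.

17.3 N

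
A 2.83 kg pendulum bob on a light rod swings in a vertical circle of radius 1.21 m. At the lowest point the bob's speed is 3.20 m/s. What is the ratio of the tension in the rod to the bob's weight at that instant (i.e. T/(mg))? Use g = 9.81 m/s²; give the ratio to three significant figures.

1.86

At the bottom, T − mg = mv²/r, so T = m(v²/r + g) and T/(mg) = v²/(rg) + 1 = (3.20)²/(1.21 × 9.81) + 1 = 0.8627 + 1 = 1.863.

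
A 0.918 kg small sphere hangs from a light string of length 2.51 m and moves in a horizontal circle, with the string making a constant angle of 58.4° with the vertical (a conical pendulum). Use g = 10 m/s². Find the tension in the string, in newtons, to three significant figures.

Vertically the bob has no acceleration, so T cosθ = mg.
T = mg/cosθ = 0.918 × 10.0 / cos 58.4° = 9.180/0.5240 = 17.52 N.

17.5 N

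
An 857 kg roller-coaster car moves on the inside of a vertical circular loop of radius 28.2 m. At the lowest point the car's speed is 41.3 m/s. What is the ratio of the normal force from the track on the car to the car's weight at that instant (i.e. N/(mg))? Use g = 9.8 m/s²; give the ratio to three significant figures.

At the bottom, N − mg = mv²/r, so N = m(v²/r + g) and N/(mg) = v²/(rg) + 1 = (41.3)²/(28.2 × 9.8) + 1 = 6.172 + 1 = 7.172.

7.17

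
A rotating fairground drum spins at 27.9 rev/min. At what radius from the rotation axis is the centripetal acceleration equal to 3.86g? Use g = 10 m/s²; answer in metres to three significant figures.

4.52 m

ω = 27.9 rev/min × 2π/60 = 2.922 rad/s.
a_c = ω²r = 3.86g ⇒ r = 3.86 × 10.0 / (2.922)² = 38.60/8.536 = 4.522 m.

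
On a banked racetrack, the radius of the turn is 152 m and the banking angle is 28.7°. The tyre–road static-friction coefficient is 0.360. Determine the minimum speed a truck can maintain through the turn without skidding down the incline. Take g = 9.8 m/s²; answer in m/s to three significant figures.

15.3 m/s

At the minimum speed, friction acts up the slope at its limiting value f = μN. Radially (horizontal, toward centre): N sinθ − μN cosθ = mv²/r. Vertically: N cosθ + μN sinθ = mg.
Dividing: v² = r g (sinθ − μcosθ)/(cosθ + μsinθ).
sinθ − μcosθ = 0.4802 − 0.360×0.8771 = 0.1645; cosθ + μsinθ = 0.8771 + 0.360×0.4802 = 1.050.
v² = 152 × 9.8 × 0.1645/1.050 = 233.3 m²/s², so v = 15.27 m/s.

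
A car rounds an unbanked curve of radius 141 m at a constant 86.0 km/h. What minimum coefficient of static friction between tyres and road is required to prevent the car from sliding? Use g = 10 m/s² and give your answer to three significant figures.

0.405

v = 86.0/3.6 = 23.89 m/s.
Friction provides the centripetal force: μ_s m g = m v²/r, so μ_s = v²/(g r) = (23.89)²/(10.0 × 141) = 570.7/1410 = 0.4047.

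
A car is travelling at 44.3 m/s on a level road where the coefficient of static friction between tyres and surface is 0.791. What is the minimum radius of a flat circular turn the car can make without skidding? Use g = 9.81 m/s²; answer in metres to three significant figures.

253 m

At the limit, μ_s m g = m v²/r, so r_min = v²/(μ_s g) = (44.3)²/(0.791 × 9.81) = 1962/7.760 = 252.9 m.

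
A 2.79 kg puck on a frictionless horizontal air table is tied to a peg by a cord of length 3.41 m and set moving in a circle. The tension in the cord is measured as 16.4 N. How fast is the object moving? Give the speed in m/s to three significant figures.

T = m v²/r ⇒ v = √(T r / m) = √(16.4 × 3.41 / 2.79) = √20.04 = 4.477 m/s.

4.48 m/s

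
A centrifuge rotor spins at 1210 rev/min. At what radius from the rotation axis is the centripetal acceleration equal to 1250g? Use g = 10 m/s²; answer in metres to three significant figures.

0.779 m

ω = 1210 rev/min × 2π/60 = 126.7 rad/s.
a_c = ω²r = 1250g ⇒ r = 1250 × 10.0 / (126.7)² = 12500/16060 = 0.7785 m.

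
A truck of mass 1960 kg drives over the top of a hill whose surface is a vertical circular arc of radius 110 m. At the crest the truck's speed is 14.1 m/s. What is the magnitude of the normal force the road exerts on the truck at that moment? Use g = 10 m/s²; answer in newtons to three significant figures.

16100 N

At the crest the centripetal acceleration points downward (toward the centre of the arc), so mg − N = mv²/r.
N = m(g − v²/r) = 1960 × (10.0 − (14.1)²/110) = 1960 × (10.0 − 1.807) = 1960 × 8.193 = 16060 N.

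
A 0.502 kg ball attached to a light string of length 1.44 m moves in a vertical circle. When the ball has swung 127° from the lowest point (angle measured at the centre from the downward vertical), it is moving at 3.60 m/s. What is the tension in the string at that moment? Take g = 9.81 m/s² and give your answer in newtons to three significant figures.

Take the radial direction toward the centre of the circle as positive. The component of the weight along the string toward the centre is −mg cos φ (φ measured from the bottom), so Newton's second law along the string gives T − mg cos φ = m v²/r.
cos 127° = -0.6018, so T = m(v²/r + g cos φ) = 0.502 × ((3.60)²/1.44 + 9.81 × -0.6018) = 0.502 × (9.000 + (-5.904)) = 0.502 × 3.096 = 1.554 N.

1.55 N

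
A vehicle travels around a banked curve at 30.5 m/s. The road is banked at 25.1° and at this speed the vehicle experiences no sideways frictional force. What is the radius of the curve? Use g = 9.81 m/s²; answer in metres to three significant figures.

202 m

Frictionless banking: tanθ = v²/(rg), so r = v²/(g tanθ).
r = (30.5)²/(9.81 × tan 25.1°) = 930.2/(9.81 × 0.4684) = 930.2/4.595 = 202.4 m.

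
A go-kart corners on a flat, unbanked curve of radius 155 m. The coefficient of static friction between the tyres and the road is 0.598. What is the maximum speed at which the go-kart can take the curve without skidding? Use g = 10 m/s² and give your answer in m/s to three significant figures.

Friction provides the centripetal force on a flat curve. At maximum speed it is at its limiting value: μ_s m g = m v²/r.
Mass cancels: v_max = √(μ_s g r) = √(0.598 × 10.0 × 155) = √926.9 = 30.45 m/s.

30.4 m/s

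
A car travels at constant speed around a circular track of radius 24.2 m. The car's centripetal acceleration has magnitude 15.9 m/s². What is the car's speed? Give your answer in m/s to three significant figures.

a_c = v²/r ⇒ v = √(a_c · r) = √(15.9 × 24.2) = √384.8 = 19.62 m/s.

19.6 m/s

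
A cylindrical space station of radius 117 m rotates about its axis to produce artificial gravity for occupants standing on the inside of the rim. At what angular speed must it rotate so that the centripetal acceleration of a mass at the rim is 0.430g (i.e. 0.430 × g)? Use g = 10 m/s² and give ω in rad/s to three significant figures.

Centripetal acceleration a_c = ω²r. Setting ω²r = 0.430g:
ω = √(0.430g / r) = √(0.430 × 10.0 / 117) = √0.03675 = 0.1917 rad/s.

0.192 rad/s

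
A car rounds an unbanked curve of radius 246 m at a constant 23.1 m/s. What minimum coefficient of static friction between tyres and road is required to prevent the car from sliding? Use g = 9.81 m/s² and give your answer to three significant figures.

0.221

Friction provides the centripetal force: μ_s m g = m v²/r, so μ_s = v²/(g r) = (23.10)²/(9.81 × 246) = 533.6/2413 = 0.2211.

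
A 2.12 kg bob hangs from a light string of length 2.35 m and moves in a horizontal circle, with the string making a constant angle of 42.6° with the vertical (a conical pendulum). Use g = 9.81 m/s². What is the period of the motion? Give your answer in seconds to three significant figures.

r = L sinθ = 1.591 m. From T sinθ = mω²r and T cosθ = mg: tanθ = ω²r/g, so ω² = g tanθ / r = g/(L cosθ).
ω = √(g/(L cosθ)) = √(9.81/(2.35 × 0.7361)) = √5.671 = 2.381 rad/s.
Period = 2π/ω = 2.638 s.

2.64 s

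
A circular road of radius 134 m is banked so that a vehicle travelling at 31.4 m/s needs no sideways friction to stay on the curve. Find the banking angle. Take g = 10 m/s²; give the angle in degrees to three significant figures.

For a frictionless banked turn: horizontally N sinθ = mv²/r and vertically N cosθ = mg.
Dividing: tanθ = v²/(r g) = (31.4)²/(134 × 10.0) = 986.0/1340 = 0.7358.
θ = arctan(0.7358) = 36.35°.

36.3°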